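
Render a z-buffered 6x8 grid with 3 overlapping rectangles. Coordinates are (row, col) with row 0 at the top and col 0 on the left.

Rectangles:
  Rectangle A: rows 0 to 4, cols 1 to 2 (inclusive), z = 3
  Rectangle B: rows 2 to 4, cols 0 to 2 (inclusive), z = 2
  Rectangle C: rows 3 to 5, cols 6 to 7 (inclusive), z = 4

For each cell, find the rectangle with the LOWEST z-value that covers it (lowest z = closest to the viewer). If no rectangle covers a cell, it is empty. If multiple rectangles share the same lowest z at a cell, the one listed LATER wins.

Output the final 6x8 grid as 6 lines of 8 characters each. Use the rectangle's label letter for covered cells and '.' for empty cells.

.AA.....
.AA.....
BBB.....
BBB...CC
BBB...CC
......CC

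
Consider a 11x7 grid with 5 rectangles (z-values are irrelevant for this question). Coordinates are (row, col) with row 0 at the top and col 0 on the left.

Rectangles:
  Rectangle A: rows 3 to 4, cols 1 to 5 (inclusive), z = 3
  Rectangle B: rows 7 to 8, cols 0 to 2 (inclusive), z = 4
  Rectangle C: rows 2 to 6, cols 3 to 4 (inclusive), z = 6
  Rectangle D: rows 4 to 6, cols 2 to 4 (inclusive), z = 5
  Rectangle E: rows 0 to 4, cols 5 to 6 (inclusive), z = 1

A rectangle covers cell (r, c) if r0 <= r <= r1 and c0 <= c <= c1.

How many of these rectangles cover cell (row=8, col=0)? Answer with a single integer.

Answer: 1

Derivation:
Check cell (8,0):
  A: rows 3-4 cols 1-5 -> outside (row miss)
  B: rows 7-8 cols 0-2 -> covers
  C: rows 2-6 cols 3-4 -> outside (row miss)
  D: rows 4-6 cols 2-4 -> outside (row miss)
  E: rows 0-4 cols 5-6 -> outside (row miss)
Count covering = 1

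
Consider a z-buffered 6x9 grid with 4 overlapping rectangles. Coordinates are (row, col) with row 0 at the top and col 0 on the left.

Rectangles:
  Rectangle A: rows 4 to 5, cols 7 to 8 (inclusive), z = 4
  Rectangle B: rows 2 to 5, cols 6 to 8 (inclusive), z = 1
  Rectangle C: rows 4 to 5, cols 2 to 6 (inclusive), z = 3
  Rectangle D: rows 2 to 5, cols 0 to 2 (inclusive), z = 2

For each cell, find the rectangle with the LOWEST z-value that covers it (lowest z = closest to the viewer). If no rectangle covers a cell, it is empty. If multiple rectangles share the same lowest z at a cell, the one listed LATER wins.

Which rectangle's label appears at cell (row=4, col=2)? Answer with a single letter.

Answer: D

Derivation:
Check cell (4,2):
  A: rows 4-5 cols 7-8 -> outside (col miss)
  B: rows 2-5 cols 6-8 -> outside (col miss)
  C: rows 4-5 cols 2-6 z=3 -> covers; best now C (z=3)
  D: rows 2-5 cols 0-2 z=2 -> covers; best now D (z=2)
Winner: D at z=2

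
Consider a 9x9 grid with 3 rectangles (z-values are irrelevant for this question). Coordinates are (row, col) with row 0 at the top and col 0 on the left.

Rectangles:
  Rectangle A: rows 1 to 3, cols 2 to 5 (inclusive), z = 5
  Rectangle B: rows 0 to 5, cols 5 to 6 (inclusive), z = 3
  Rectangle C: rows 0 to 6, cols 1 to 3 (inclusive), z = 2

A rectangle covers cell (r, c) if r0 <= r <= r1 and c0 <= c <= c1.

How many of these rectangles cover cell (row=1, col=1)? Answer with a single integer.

Check cell (1,1):
  A: rows 1-3 cols 2-5 -> outside (col miss)
  B: rows 0-5 cols 5-6 -> outside (col miss)
  C: rows 0-6 cols 1-3 -> covers
Count covering = 1

Answer: 1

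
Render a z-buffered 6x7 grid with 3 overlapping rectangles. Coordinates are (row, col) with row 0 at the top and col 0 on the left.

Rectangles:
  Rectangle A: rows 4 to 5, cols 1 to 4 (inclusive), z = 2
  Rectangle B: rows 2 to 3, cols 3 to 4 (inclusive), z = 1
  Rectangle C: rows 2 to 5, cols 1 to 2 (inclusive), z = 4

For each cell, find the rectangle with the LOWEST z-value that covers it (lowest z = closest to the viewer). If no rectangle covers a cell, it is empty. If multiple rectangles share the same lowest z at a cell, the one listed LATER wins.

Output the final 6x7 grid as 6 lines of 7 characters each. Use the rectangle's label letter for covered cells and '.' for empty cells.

.......
.......
.CCBB..
.CCBB..
.AAAA..
.AAAA..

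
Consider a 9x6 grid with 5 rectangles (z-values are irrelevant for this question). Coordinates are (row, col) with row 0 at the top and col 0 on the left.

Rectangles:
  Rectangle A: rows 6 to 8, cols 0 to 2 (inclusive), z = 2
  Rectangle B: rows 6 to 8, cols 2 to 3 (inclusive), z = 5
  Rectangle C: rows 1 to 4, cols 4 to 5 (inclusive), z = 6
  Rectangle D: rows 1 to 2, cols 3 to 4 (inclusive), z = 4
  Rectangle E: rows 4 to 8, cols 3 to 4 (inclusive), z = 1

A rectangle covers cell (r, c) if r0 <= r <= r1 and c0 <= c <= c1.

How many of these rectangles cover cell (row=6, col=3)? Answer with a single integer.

Check cell (6,3):
  A: rows 6-8 cols 0-2 -> outside (col miss)
  B: rows 6-8 cols 2-3 -> covers
  C: rows 1-4 cols 4-5 -> outside (row miss)
  D: rows 1-2 cols 3-4 -> outside (row miss)
  E: rows 4-8 cols 3-4 -> covers
Count covering = 2

Answer: 2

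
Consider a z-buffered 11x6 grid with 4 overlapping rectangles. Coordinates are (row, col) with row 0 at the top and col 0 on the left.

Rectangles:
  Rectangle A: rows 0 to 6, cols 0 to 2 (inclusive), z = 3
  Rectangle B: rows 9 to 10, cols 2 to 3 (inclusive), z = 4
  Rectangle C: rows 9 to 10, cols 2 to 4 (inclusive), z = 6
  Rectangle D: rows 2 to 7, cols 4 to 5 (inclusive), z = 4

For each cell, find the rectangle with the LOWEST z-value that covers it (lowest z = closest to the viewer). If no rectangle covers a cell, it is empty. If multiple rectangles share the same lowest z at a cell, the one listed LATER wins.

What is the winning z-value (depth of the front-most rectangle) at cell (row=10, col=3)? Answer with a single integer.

Check cell (10,3):
  A: rows 0-6 cols 0-2 -> outside (row miss)
  B: rows 9-10 cols 2-3 z=4 -> covers; best now B (z=4)
  C: rows 9-10 cols 2-4 z=6 -> covers; best now B (z=4)
  D: rows 2-7 cols 4-5 -> outside (row miss)
Winner: B at z=4

Answer: 4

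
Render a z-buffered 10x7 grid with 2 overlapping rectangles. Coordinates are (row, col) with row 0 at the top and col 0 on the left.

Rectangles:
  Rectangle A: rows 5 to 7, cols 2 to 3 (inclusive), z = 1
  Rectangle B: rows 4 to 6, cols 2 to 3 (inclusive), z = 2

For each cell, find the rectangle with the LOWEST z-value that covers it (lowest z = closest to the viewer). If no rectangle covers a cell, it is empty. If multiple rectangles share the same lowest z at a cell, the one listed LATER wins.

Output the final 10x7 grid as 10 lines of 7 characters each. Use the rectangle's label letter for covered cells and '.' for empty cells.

.......
.......
.......
.......
..BB...
..AA...
..AA...
..AA...
.......
.......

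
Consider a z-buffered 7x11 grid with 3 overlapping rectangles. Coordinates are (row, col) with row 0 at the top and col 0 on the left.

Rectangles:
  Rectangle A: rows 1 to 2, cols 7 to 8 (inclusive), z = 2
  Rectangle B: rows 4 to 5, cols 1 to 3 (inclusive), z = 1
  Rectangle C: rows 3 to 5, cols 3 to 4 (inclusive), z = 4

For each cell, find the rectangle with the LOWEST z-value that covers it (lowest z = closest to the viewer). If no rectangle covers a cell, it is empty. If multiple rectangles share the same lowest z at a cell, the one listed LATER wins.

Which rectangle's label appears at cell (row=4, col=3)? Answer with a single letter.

Check cell (4,3):
  A: rows 1-2 cols 7-8 -> outside (row miss)
  B: rows 4-5 cols 1-3 z=1 -> covers; best now B (z=1)
  C: rows 3-5 cols 3-4 z=4 -> covers; best now B (z=1)
Winner: B at z=1

Answer: B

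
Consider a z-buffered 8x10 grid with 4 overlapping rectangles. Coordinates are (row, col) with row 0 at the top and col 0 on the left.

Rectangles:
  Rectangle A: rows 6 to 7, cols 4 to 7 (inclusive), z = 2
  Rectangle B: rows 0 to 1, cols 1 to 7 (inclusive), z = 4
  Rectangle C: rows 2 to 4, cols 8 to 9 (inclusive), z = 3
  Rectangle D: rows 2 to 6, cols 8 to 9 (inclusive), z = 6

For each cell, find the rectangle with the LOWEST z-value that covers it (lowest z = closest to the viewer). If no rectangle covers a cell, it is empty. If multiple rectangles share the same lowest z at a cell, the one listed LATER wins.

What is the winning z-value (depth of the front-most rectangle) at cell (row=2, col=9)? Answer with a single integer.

Check cell (2,9):
  A: rows 6-7 cols 4-7 -> outside (row miss)
  B: rows 0-1 cols 1-7 -> outside (row miss)
  C: rows 2-4 cols 8-9 z=3 -> covers; best now C (z=3)
  D: rows 2-6 cols 8-9 z=6 -> covers; best now C (z=3)
Winner: C at z=3

Answer: 3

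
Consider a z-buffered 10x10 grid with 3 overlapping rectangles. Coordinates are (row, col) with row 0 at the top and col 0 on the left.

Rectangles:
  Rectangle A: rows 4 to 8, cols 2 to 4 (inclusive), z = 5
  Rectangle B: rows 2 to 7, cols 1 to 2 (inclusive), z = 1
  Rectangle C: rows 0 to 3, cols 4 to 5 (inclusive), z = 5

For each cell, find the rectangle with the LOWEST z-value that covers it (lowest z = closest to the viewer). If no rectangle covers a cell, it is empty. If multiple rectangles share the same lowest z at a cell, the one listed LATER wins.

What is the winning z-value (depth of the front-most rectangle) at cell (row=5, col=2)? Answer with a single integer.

Check cell (5,2):
  A: rows 4-8 cols 2-4 z=5 -> covers; best now A (z=5)
  B: rows 2-7 cols 1-2 z=1 -> covers; best now B (z=1)
  C: rows 0-3 cols 4-5 -> outside (row miss)
Winner: B at z=1

Answer: 1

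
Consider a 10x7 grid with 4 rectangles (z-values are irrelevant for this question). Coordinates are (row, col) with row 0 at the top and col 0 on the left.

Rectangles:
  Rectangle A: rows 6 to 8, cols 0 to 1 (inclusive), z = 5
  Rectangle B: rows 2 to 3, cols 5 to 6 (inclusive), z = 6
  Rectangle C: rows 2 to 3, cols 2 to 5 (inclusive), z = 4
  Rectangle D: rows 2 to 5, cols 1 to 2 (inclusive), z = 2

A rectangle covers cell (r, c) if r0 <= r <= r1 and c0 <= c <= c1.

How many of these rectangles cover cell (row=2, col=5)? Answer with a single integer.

Answer: 2

Derivation:
Check cell (2,5):
  A: rows 6-8 cols 0-1 -> outside (row miss)
  B: rows 2-3 cols 5-6 -> covers
  C: rows 2-3 cols 2-5 -> covers
  D: rows 2-5 cols 1-2 -> outside (col miss)
Count covering = 2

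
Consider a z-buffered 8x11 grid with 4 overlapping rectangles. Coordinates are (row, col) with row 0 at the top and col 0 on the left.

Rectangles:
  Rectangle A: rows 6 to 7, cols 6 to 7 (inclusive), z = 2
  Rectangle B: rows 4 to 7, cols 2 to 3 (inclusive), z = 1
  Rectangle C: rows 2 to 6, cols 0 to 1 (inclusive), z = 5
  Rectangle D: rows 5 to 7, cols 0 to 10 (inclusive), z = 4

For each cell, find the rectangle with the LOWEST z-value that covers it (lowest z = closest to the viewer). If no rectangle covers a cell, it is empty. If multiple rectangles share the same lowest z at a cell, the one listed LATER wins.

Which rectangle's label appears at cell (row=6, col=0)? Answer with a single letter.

Check cell (6,0):
  A: rows 6-7 cols 6-7 -> outside (col miss)
  B: rows 4-7 cols 2-3 -> outside (col miss)
  C: rows 2-6 cols 0-1 z=5 -> covers; best now C (z=5)
  D: rows 5-7 cols 0-10 z=4 -> covers; best now D (z=4)
Winner: D at z=4

Answer: D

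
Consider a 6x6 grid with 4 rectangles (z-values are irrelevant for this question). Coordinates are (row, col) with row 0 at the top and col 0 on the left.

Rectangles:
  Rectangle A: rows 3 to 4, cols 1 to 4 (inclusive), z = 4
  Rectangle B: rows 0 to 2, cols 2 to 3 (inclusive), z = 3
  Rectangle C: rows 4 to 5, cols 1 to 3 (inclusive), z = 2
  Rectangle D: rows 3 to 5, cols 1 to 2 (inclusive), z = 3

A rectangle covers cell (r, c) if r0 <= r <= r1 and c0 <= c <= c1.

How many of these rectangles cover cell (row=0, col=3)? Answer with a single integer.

Answer: 1

Derivation:
Check cell (0,3):
  A: rows 3-4 cols 1-4 -> outside (row miss)
  B: rows 0-2 cols 2-3 -> covers
  C: rows 4-5 cols 1-3 -> outside (row miss)
  D: rows 3-5 cols 1-2 -> outside (row miss)
Count covering = 1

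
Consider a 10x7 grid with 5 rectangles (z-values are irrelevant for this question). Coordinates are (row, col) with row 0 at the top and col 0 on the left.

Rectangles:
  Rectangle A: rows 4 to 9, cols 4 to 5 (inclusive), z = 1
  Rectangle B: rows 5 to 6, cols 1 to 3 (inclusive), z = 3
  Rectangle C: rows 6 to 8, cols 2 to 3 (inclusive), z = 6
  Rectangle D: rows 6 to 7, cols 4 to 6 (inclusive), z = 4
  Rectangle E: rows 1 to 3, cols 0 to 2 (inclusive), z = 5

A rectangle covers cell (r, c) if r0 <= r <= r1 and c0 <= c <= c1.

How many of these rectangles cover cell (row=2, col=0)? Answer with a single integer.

Answer: 1

Derivation:
Check cell (2,0):
  A: rows 4-9 cols 4-5 -> outside (row miss)
  B: rows 5-6 cols 1-3 -> outside (row miss)
  C: rows 6-8 cols 2-3 -> outside (row miss)
  D: rows 6-7 cols 4-6 -> outside (row miss)
  E: rows 1-3 cols 0-2 -> covers
Count covering = 1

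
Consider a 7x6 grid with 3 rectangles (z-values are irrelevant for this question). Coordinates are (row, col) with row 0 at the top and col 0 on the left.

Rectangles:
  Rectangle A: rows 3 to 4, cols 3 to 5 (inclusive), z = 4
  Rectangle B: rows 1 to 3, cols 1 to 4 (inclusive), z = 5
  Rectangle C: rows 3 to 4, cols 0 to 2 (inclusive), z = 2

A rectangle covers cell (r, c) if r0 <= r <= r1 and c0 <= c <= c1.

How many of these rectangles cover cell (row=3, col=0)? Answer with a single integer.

Check cell (3,0):
  A: rows 3-4 cols 3-5 -> outside (col miss)
  B: rows 1-3 cols 1-4 -> outside (col miss)
  C: rows 3-4 cols 0-2 -> covers
Count covering = 1

Answer: 1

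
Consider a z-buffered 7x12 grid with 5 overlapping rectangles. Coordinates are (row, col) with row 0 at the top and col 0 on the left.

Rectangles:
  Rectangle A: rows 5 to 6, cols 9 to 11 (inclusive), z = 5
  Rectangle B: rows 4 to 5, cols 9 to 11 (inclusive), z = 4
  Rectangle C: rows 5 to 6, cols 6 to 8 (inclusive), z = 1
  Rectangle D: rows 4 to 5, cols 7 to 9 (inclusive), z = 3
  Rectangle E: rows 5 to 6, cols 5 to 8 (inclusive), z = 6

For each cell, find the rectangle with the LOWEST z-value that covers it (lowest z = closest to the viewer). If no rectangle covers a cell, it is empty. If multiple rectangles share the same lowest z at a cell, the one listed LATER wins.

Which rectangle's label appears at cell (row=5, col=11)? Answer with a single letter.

Check cell (5,11):
  A: rows 5-6 cols 9-11 z=5 -> covers; best now A (z=5)
  B: rows 4-5 cols 9-11 z=4 -> covers; best now B (z=4)
  C: rows 5-6 cols 6-8 -> outside (col miss)
  D: rows 4-5 cols 7-9 -> outside (col miss)
  E: rows 5-6 cols 5-8 -> outside (col miss)
Winner: B at z=4

Answer: B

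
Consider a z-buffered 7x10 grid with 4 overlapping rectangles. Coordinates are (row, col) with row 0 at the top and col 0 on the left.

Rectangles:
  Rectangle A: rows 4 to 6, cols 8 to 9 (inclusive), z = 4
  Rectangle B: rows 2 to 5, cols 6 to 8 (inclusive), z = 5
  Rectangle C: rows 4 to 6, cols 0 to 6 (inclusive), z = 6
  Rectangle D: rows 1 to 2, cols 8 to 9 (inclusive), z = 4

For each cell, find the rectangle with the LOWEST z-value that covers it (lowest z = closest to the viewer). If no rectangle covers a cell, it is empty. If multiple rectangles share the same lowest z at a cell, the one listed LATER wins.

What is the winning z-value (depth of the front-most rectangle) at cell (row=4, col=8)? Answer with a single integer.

Check cell (4,8):
  A: rows 4-6 cols 8-9 z=4 -> covers; best now A (z=4)
  B: rows 2-5 cols 6-8 z=5 -> covers; best now A (z=4)
  C: rows 4-6 cols 0-6 -> outside (col miss)
  D: rows 1-2 cols 8-9 -> outside (row miss)
Winner: A at z=4

Answer: 4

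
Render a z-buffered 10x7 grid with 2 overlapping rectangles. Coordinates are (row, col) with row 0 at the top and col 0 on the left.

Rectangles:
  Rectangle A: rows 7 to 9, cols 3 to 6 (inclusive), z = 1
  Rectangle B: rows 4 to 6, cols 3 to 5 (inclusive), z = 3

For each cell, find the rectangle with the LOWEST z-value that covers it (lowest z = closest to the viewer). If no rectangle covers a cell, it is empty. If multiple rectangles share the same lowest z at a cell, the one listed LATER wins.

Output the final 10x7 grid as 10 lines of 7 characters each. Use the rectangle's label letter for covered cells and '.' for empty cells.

.......
.......
.......
.......
...BBB.
...BBB.
...BBB.
...AAAA
...AAAA
...AAAA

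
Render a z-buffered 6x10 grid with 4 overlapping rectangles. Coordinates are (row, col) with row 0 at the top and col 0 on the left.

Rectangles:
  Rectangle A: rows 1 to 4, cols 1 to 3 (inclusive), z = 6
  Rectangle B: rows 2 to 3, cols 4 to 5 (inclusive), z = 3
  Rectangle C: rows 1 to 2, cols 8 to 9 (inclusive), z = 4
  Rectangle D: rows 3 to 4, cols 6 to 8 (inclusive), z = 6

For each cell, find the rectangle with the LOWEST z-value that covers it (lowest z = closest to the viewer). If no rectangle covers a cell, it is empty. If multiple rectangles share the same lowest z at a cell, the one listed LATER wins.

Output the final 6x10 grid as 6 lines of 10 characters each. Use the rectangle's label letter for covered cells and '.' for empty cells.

..........
.AAA....CC
.AAABB..CC
.AAABBDDD.
.AAA..DDD.
..........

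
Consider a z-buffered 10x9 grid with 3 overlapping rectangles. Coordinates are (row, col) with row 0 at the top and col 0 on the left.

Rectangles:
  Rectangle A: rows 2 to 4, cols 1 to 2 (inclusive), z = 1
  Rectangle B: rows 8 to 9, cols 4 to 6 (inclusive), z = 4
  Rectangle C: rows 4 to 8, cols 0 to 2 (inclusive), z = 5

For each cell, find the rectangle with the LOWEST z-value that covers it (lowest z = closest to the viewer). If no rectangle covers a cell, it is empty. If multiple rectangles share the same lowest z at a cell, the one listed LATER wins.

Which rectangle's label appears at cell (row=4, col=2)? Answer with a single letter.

Check cell (4,2):
  A: rows 2-4 cols 1-2 z=1 -> covers; best now A (z=1)
  B: rows 8-9 cols 4-6 -> outside (row miss)
  C: rows 4-8 cols 0-2 z=5 -> covers; best now A (z=1)
Winner: A at z=1

Answer: A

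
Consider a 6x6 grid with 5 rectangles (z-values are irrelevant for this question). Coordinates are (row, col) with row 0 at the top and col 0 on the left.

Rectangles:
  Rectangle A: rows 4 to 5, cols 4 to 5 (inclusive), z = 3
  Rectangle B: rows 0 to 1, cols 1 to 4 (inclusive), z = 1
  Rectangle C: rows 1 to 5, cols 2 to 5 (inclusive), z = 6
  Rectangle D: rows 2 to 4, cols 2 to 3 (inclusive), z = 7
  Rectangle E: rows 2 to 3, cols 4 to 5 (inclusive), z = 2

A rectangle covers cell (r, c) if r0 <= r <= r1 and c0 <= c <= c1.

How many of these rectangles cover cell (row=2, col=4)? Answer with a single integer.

Answer: 2

Derivation:
Check cell (2,4):
  A: rows 4-5 cols 4-5 -> outside (row miss)
  B: rows 0-1 cols 1-4 -> outside (row miss)
  C: rows 1-5 cols 2-5 -> covers
  D: rows 2-4 cols 2-3 -> outside (col miss)
  E: rows 2-3 cols 4-5 -> covers
Count covering = 2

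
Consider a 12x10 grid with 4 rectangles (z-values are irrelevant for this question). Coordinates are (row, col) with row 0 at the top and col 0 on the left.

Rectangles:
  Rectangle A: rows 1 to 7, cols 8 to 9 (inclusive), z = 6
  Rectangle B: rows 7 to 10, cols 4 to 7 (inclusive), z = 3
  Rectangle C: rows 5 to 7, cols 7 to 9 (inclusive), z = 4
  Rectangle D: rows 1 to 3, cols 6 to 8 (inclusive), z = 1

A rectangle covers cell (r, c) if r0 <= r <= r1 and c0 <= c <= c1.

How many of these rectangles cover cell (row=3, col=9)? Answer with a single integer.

Check cell (3,9):
  A: rows 1-7 cols 8-9 -> covers
  B: rows 7-10 cols 4-7 -> outside (row miss)
  C: rows 5-7 cols 7-9 -> outside (row miss)
  D: rows 1-3 cols 6-8 -> outside (col miss)
Count covering = 1

Answer: 1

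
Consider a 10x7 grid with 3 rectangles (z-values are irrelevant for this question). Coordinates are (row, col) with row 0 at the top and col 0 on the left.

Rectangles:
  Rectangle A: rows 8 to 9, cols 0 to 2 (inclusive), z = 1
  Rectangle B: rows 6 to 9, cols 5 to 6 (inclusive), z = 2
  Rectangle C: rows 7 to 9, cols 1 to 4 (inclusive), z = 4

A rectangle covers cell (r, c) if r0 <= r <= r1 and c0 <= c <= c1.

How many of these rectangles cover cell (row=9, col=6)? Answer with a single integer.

Check cell (9,6):
  A: rows 8-9 cols 0-2 -> outside (col miss)
  B: rows 6-9 cols 5-6 -> covers
  C: rows 7-9 cols 1-4 -> outside (col miss)
Count covering = 1

Answer: 1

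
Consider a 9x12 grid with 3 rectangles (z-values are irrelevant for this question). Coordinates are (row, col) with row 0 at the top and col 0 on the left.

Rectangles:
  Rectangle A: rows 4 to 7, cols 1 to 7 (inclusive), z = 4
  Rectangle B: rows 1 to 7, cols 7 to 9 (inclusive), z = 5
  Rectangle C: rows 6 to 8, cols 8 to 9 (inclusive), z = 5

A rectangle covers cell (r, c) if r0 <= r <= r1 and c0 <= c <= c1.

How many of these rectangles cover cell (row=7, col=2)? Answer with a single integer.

Answer: 1

Derivation:
Check cell (7,2):
  A: rows 4-7 cols 1-7 -> covers
  B: rows 1-7 cols 7-9 -> outside (col miss)
  C: rows 6-8 cols 8-9 -> outside (col miss)
Count covering = 1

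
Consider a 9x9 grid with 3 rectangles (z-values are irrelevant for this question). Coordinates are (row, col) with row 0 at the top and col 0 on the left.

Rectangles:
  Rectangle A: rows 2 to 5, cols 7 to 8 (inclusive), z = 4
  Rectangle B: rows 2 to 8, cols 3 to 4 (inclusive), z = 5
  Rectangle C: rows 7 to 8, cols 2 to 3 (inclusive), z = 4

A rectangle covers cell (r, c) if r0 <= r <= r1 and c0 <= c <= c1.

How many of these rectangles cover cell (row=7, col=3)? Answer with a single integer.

Check cell (7,3):
  A: rows 2-5 cols 7-8 -> outside (row miss)
  B: rows 2-8 cols 3-4 -> covers
  C: rows 7-8 cols 2-3 -> covers
Count covering = 2

Answer: 2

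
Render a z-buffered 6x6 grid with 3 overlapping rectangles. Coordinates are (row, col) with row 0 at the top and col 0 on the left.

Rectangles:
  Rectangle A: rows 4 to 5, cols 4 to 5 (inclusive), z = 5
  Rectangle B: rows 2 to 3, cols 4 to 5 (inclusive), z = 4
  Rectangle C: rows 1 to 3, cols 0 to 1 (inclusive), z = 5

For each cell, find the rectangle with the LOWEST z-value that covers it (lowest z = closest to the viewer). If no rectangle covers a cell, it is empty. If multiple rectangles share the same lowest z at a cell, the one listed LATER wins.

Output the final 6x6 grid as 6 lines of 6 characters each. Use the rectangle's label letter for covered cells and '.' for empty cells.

......
CC....
CC..BB
CC..BB
....AA
....AA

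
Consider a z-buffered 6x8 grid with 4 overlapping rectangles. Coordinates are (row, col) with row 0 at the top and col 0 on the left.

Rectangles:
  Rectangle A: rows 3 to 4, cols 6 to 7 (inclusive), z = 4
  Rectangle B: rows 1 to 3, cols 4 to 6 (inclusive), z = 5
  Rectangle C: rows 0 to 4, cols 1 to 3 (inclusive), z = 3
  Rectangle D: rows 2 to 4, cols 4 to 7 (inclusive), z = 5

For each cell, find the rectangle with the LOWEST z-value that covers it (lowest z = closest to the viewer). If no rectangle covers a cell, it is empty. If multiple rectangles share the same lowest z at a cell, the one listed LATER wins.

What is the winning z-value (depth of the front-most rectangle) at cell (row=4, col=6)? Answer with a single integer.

Check cell (4,6):
  A: rows 3-4 cols 6-7 z=4 -> covers; best now A (z=4)
  B: rows 1-3 cols 4-6 -> outside (row miss)
  C: rows 0-4 cols 1-3 -> outside (col miss)
  D: rows 2-4 cols 4-7 z=5 -> covers; best now A (z=4)
Winner: A at z=4

Answer: 4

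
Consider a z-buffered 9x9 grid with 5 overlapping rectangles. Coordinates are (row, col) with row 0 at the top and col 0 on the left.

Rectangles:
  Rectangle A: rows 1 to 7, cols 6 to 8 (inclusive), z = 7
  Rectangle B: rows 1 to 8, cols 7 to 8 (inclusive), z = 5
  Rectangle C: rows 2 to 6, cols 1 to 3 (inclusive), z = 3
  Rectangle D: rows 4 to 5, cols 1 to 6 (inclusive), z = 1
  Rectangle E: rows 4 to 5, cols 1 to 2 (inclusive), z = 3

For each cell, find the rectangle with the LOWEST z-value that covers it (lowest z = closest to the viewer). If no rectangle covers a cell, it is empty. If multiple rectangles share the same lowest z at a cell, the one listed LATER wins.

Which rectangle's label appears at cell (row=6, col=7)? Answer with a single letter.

Check cell (6,7):
  A: rows 1-7 cols 6-8 z=7 -> covers; best now A (z=7)
  B: rows 1-8 cols 7-8 z=5 -> covers; best now B (z=5)
  C: rows 2-6 cols 1-3 -> outside (col miss)
  D: rows 4-5 cols 1-6 -> outside (row miss)
  E: rows 4-5 cols 1-2 -> outside (row miss)
Winner: B at z=5

Answer: B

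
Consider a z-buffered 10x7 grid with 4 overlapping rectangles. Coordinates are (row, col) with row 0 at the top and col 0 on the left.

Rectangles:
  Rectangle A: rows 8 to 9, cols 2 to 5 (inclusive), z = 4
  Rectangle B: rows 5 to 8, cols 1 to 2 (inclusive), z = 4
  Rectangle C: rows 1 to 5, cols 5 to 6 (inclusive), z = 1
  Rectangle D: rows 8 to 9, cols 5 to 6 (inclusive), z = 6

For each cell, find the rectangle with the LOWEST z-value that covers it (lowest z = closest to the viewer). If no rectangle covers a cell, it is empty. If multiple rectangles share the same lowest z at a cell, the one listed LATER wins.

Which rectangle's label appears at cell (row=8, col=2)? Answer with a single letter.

Check cell (8,2):
  A: rows 8-9 cols 2-5 z=4 -> covers; best now A (z=4)
  B: rows 5-8 cols 1-2 z=4 -> covers; best now B (z=4)
  C: rows 1-5 cols 5-6 -> outside (row miss)
  D: rows 8-9 cols 5-6 -> outside (col miss)
Winner: B at z=4

Answer: B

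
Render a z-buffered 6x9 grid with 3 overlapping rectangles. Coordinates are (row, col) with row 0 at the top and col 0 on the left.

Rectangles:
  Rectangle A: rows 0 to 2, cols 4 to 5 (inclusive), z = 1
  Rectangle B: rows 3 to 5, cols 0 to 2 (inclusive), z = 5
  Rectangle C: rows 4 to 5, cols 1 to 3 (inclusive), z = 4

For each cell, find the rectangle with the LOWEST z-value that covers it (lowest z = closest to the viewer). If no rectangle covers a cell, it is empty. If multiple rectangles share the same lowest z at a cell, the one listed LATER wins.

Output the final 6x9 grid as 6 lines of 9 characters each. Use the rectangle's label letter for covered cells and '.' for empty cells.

....AA...
....AA...
....AA...
BBB......
BCCC.....
BCCC.....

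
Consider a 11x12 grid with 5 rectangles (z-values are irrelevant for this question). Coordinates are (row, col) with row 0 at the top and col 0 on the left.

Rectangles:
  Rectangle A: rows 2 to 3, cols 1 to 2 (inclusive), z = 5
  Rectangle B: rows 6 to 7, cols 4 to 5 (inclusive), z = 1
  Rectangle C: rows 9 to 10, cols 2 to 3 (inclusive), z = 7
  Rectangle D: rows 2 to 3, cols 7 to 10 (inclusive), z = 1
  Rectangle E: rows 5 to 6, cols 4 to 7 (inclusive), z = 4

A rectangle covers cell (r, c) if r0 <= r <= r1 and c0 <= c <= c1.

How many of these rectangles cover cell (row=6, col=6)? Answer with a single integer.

Check cell (6,6):
  A: rows 2-3 cols 1-2 -> outside (row miss)
  B: rows 6-7 cols 4-5 -> outside (col miss)
  C: rows 9-10 cols 2-3 -> outside (row miss)
  D: rows 2-3 cols 7-10 -> outside (row miss)
  E: rows 5-6 cols 4-7 -> covers
Count covering = 1

Answer: 1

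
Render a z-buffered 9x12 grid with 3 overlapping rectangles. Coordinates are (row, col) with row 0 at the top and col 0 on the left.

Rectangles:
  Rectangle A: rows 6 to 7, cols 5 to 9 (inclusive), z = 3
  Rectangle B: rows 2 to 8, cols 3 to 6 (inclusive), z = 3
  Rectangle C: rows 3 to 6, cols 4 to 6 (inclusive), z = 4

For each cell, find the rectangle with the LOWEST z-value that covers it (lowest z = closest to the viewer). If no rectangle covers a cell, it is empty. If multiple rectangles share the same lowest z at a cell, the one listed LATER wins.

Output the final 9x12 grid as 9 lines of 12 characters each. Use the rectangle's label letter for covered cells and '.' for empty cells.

............
............
...BBBB.....
...BBBB.....
...BBBB.....
...BBBB.....
...BBBBAAA..
...BBBBAAA..
...BBBB.....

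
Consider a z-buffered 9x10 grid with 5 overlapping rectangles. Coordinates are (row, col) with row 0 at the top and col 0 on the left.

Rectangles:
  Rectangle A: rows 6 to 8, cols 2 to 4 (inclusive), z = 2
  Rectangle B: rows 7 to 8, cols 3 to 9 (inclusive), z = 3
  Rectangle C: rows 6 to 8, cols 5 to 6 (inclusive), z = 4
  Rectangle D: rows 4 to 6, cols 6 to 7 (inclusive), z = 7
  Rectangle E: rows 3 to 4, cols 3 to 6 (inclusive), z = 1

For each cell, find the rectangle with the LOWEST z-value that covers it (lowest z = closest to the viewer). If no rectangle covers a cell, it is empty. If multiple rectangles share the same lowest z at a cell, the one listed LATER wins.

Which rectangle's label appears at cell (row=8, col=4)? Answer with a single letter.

Check cell (8,4):
  A: rows 6-8 cols 2-4 z=2 -> covers; best now A (z=2)
  B: rows 7-8 cols 3-9 z=3 -> covers; best now A (z=2)
  C: rows 6-8 cols 5-6 -> outside (col miss)
  D: rows 4-6 cols 6-7 -> outside (row miss)
  E: rows 3-4 cols 3-6 -> outside (row miss)
Winner: A at z=2

Answer: A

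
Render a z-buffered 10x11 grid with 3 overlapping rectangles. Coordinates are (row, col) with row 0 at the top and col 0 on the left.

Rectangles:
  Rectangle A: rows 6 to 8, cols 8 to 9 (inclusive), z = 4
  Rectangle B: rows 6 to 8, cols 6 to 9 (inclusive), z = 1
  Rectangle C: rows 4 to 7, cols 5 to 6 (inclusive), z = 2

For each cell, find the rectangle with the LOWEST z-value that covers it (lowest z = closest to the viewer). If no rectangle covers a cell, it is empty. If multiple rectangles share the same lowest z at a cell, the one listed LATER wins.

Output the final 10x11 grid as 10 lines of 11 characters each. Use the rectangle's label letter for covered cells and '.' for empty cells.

...........
...........
...........
...........
.....CC....
.....CC....
.....CBBBB.
.....CBBBB.
......BBBB.
...........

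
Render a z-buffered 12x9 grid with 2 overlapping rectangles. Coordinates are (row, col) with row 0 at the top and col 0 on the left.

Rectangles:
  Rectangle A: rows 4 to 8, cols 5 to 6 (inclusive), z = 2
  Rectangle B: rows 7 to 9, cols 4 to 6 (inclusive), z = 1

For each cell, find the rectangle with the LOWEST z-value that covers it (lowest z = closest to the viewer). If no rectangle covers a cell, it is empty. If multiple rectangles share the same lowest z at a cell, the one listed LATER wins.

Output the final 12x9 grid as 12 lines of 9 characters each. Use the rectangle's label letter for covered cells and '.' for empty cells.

.........
.........
.........
.........
.....AA..
.....AA..
.....AA..
....BBB..
....BBB..
....BBB..
.........
.........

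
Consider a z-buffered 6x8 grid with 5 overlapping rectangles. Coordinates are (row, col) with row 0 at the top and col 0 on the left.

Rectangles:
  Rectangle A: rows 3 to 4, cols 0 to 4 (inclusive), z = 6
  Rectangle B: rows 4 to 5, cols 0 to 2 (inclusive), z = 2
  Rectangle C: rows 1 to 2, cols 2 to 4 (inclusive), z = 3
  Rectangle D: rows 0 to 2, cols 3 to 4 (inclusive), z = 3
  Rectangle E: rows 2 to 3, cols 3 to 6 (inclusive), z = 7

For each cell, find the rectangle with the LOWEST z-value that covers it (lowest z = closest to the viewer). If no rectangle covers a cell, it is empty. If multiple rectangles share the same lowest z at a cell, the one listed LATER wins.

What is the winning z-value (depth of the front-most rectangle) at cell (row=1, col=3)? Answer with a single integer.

Check cell (1,3):
  A: rows 3-4 cols 0-4 -> outside (row miss)
  B: rows 4-5 cols 0-2 -> outside (row miss)
  C: rows 1-2 cols 2-4 z=3 -> covers; best now C (z=3)
  D: rows 0-2 cols 3-4 z=3 -> covers; best now D (z=3)
  E: rows 2-3 cols 3-6 -> outside (row miss)
Winner: D at z=3

Answer: 3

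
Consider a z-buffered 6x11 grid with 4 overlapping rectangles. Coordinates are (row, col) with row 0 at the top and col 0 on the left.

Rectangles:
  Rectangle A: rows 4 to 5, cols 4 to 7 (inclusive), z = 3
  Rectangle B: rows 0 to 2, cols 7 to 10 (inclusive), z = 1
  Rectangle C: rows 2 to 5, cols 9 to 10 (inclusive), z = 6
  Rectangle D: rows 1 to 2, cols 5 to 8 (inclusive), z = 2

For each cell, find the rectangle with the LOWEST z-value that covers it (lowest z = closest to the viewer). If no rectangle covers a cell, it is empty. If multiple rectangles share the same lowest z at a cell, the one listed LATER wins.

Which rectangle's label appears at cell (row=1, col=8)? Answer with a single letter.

Check cell (1,8):
  A: rows 4-5 cols 4-7 -> outside (row miss)
  B: rows 0-2 cols 7-10 z=1 -> covers; best now B (z=1)
  C: rows 2-5 cols 9-10 -> outside (row miss)
  D: rows 1-2 cols 5-8 z=2 -> covers; best now B (z=1)
Winner: B at z=1

Answer: B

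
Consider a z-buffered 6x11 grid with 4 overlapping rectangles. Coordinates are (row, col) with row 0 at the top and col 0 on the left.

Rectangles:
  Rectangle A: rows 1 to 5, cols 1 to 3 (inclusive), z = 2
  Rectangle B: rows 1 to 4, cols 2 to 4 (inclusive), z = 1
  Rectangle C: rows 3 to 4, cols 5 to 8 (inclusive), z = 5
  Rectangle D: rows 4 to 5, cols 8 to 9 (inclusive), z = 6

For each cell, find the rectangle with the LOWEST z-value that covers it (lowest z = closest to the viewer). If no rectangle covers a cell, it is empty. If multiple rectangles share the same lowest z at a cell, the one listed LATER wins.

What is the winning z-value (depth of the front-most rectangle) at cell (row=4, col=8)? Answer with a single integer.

Answer: 5

Derivation:
Check cell (4,8):
  A: rows 1-5 cols 1-3 -> outside (col miss)
  B: rows 1-4 cols 2-4 -> outside (col miss)
  C: rows 3-4 cols 5-8 z=5 -> covers; best now C (z=5)
  D: rows 4-5 cols 8-9 z=6 -> covers; best now C (z=5)
Winner: C at z=5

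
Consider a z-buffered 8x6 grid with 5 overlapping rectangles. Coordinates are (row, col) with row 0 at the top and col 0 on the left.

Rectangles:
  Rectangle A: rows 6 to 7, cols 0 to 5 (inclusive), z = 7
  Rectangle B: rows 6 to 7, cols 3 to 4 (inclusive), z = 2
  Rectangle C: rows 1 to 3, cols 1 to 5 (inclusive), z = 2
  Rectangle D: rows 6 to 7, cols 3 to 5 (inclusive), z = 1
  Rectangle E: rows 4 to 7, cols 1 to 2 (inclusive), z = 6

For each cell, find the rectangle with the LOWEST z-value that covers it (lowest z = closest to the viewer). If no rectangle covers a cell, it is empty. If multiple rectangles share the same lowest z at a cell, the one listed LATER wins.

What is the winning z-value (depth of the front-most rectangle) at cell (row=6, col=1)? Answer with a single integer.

Answer: 6

Derivation:
Check cell (6,1):
  A: rows 6-7 cols 0-5 z=7 -> covers; best now A (z=7)
  B: rows 6-7 cols 3-4 -> outside (col miss)
  C: rows 1-3 cols 1-5 -> outside (row miss)
  D: rows 6-7 cols 3-5 -> outside (col miss)
  E: rows 4-7 cols 1-2 z=6 -> covers; best now E (z=6)
Winner: E at z=6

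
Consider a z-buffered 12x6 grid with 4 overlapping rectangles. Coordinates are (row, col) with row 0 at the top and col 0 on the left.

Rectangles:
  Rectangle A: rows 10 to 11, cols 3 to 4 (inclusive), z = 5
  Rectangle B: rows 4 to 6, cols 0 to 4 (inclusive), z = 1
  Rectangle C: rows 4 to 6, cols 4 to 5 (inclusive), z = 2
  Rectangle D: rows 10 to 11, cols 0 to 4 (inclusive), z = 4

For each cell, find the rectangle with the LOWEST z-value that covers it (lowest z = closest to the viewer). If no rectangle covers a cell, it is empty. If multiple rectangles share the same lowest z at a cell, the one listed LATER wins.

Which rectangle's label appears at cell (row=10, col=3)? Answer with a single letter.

Answer: D

Derivation:
Check cell (10,3):
  A: rows 10-11 cols 3-4 z=5 -> covers; best now A (z=5)
  B: rows 4-6 cols 0-4 -> outside (row miss)
  C: rows 4-6 cols 4-5 -> outside (row miss)
  D: rows 10-11 cols 0-4 z=4 -> covers; best now D (z=4)
Winner: D at z=4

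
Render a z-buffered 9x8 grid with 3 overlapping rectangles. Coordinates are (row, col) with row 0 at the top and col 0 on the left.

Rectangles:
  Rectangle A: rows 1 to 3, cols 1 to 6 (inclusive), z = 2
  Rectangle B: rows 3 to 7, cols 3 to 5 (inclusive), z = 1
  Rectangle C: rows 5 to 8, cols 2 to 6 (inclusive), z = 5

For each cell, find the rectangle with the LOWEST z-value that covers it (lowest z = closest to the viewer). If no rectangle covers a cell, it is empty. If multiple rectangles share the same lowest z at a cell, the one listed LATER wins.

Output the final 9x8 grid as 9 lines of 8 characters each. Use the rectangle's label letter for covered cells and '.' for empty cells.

........
.AAAAAA.
.AAAAAA.
.AABBBA.
...BBB..
..CBBBC.
..CBBBC.
..CBBBC.
..CCCCC.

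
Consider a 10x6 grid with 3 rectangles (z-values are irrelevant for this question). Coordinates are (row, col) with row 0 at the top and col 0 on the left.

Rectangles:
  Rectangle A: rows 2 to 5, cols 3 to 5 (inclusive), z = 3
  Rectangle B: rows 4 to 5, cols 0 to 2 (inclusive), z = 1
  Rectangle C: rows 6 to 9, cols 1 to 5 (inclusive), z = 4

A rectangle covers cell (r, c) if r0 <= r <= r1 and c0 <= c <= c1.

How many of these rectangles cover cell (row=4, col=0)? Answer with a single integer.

Answer: 1

Derivation:
Check cell (4,0):
  A: rows 2-5 cols 3-5 -> outside (col miss)
  B: rows 4-5 cols 0-2 -> covers
  C: rows 6-9 cols 1-5 -> outside (row miss)
Count covering = 1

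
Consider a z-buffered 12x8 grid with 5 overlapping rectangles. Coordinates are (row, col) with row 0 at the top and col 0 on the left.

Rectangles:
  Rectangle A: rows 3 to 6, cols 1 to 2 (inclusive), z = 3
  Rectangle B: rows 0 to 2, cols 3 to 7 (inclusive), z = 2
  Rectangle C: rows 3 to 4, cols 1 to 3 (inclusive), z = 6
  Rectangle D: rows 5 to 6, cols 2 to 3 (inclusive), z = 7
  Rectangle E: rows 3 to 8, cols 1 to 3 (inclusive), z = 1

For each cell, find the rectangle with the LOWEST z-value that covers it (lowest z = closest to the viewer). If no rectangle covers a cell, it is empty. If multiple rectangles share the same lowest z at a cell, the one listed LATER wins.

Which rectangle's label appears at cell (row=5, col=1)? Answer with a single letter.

Check cell (5,1):
  A: rows 3-6 cols 1-2 z=3 -> covers; best now A (z=3)
  B: rows 0-2 cols 3-7 -> outside (row miss)
  C: rows 3-4 cols 1-3 -> outside (row miss)
  D: rows 5-6 cols 2-3 -> outside (col miss)
  E: rows 3-8 cols 1-3 z=1 -> covers; best now E (z=1)
Winner: E at z=1

Answer: E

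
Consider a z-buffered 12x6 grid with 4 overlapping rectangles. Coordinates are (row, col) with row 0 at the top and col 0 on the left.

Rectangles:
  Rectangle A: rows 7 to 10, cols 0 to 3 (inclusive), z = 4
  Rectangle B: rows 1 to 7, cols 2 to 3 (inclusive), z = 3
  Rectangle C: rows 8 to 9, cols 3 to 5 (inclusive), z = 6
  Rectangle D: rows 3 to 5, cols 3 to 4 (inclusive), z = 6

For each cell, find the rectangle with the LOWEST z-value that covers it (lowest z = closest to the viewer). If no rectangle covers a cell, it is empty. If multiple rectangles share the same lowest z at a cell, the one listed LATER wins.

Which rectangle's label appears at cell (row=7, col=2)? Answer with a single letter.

Check cell (7,2):
  A: rows 7-10 cols 0-3 z=4 -> covers; best now A (z=4)
  B: rows 1-7 cols 2-3 z=3 -> covers; best now B (z=3)
  C: rows 8-9 cols 3-5 -> outside (row miss)
  D: rows 3-5 cols 3-4 -> outside (row miss)
Winner: B at z=3

Answer: B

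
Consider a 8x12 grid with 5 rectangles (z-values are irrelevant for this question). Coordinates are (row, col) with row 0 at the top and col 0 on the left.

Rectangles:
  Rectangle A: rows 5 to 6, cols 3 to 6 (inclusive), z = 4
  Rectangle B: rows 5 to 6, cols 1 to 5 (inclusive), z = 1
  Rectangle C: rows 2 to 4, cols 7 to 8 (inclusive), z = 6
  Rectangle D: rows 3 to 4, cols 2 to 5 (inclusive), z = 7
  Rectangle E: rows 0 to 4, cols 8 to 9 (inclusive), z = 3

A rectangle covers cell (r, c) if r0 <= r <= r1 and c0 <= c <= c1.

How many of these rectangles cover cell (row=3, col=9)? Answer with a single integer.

Check cell (3,9):
  A: rows 5-6 cols 3-6 -> outside (row miss)
  B: rows 5-6 cols 1-5 -> outside (row miss)
  C: rows 2-4 cols 7-8 -> outside (col miss)
  D: rows 3-4 cols 2-5 -> outside (col miss)
  E: rows 0-4 cols 8-9 -> covers
Count covering = 1

Answer: 1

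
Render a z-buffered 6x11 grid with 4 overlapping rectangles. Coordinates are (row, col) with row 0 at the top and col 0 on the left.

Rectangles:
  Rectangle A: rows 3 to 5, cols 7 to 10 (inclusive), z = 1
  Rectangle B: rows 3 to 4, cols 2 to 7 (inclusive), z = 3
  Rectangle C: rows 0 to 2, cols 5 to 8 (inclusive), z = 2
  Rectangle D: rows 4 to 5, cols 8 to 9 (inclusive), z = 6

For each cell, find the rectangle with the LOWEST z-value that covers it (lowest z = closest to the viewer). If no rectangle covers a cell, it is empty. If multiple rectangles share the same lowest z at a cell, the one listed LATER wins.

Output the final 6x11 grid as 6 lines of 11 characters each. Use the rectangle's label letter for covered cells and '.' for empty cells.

.....CCCC..
.....CCCC..
.....CCCC..
..BBBBBAAAA
..BBBBBAAAA
.......AAAA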